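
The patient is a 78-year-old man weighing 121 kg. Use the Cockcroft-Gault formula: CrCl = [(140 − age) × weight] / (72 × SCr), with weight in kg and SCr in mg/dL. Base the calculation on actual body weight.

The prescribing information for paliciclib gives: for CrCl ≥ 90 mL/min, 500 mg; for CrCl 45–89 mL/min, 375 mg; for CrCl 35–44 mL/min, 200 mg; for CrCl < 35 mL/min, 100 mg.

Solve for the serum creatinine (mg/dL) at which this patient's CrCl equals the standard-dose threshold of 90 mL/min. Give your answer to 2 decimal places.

1.16 mg/dL

Standard dose requires CrCl ≥ 90 mL/min.
Set (140 − 78) × 121 / (72 × SCr) = 90
SCr = (140 − 78) × 121 / (72 × 90) = 1.158 mg/dL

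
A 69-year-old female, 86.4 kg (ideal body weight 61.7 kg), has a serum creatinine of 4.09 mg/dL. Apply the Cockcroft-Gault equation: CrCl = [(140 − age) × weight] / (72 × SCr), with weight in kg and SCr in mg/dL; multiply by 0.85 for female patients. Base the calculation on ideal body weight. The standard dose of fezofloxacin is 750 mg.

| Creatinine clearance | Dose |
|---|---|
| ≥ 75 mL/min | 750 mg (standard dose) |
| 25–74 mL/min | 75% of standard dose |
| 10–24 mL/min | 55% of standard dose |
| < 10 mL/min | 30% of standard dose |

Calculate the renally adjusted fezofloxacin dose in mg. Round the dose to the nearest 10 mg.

CrCl = (140 − 69) × 61.7 / (72 × 4.09) × 0.85 = 4380.7 / 294.48 × 0.85 ≈ 12.6 mL/min
CrCl ≈ 13 mL/min → bracket 10–24 mL/min.
55% of 750 mg = 412.5 mg → 410 mg

410 mg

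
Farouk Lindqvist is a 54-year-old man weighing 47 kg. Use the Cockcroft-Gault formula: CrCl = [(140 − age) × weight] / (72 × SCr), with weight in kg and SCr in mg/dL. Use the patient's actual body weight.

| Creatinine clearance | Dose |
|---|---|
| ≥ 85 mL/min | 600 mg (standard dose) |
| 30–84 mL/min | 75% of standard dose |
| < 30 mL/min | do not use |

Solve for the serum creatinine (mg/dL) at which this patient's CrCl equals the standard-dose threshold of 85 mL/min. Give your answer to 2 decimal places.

Standard dose requires CrCl ≥ 85 mL/min.
Set (140 − 54) × 47 / (72 × SCr) = 85
SCr = (140 − 54) × 47 / (72 × 85) = 0.660 mg/dL

0.66 mg/dL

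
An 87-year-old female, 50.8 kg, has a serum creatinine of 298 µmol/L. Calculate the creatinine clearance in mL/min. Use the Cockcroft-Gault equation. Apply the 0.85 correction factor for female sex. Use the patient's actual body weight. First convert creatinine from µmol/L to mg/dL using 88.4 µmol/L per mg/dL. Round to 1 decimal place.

9.4 mL/min

SCr = 298 / 88.4 = 3.371 mg/dL
CrCl = (140 − 87) × 50.8 / (72 × 3.371) × 0.85 = 2692.4 / 242.71 × 0.85 ≈ 9.4 mL/min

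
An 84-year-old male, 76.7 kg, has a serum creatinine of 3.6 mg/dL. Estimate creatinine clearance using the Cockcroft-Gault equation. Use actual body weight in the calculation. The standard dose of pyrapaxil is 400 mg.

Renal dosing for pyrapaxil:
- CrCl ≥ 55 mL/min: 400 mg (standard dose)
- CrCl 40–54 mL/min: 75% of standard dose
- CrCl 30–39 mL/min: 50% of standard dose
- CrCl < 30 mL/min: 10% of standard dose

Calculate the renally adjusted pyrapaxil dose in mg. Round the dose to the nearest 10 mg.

40 mg

CrCl = (140 − 84) × 76.7 / (72 × 3.6) = 4295.2 / 259.20 ≈ 16.6 mL/min
CrCl ≈ 17 mL/min → bracket < 30 mL/min.
10% of 400 mg = 40 mg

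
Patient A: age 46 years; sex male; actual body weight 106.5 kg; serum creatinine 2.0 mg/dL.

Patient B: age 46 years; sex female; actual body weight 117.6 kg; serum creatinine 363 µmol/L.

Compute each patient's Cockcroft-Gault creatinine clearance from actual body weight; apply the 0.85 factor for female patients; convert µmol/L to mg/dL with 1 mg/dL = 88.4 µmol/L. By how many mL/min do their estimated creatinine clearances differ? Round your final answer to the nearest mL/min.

Patient A: CrCl = (140 − 46) × 106.5 / (72 × 2) = 10011.0 / 144.00 ≈ 69.5 mL/min
Patient B: SCr = 363 / 88.4 = 4.106 mg/dL
Patient B: CrCl = (140 − 46) × 117.6 / (72 × 4.106) × 0.85 = 11054.4 / 295.63 × 0.85 ≈ 31.8 mL/min
|69.5 − 31.8| = 37.7 mL/min

38 mL/min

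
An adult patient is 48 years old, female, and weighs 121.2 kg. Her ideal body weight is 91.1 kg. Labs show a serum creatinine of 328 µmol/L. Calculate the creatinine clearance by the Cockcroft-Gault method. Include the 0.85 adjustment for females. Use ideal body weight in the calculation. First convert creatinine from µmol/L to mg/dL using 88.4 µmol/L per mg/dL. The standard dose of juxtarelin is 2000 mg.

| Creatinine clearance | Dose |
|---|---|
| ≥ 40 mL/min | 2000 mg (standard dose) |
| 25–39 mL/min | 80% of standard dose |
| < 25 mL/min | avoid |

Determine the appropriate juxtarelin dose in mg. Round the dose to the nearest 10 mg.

1600 mg

SCr = 328 / 88.4 = 3.71 mg/dL
CrCl = (140 − 48) × 91.1 / (72 × 3.71) × 0.85 = 8381.2 / 267.12 × 0.85 ≈ 26.7 mL/min
CrCl ≈ 27 mL/min → bracket 25–39 mL/min.
80% of 2000 mg = 1600 mg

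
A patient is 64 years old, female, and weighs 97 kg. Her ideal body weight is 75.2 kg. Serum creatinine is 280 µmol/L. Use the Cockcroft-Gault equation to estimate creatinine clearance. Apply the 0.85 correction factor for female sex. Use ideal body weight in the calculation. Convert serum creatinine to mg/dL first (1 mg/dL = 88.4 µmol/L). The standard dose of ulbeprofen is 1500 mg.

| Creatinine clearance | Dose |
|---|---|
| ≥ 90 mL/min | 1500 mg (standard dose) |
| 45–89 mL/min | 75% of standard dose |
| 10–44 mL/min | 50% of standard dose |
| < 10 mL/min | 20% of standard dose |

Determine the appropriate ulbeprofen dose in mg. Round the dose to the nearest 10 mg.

750 mg

SCr = 280 / 88.4 = 3.167 mg/dL
CrCl = (140 − 64) × 75.2 / (72 × 3.167) × 0.85 = 5715.2 / 228.02 × 0.85 ≈ 21.3 mL/min
CrCl ≈ 21 mL/min → bracket 10–44 mL/min.
50% of 1500 mg = 750 mg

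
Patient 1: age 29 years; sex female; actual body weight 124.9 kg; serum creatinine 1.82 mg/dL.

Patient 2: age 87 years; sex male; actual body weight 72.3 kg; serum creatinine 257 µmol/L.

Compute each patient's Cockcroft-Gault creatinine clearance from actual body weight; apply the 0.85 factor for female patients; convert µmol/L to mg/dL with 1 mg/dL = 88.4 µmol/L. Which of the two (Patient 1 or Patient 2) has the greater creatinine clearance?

Patient 1

Patient 1: CrCl = (140 − 29) × 124.9 / (72 × 1.82) × 0.85 = 13863.9 / 131.04 × 0.85 ≈ 89.9 mL/min
Patient 2: SCr = 257 / 88.4 = 2.907 mg/dL
Patient 2: CrCl = (140 − 87) × 72.3 / (72 × 2.907) = 3831.9 / 209.30 ≈ 18.3 mL/min
89.9 vs 18.3 mL/min → Patient 1 is higher.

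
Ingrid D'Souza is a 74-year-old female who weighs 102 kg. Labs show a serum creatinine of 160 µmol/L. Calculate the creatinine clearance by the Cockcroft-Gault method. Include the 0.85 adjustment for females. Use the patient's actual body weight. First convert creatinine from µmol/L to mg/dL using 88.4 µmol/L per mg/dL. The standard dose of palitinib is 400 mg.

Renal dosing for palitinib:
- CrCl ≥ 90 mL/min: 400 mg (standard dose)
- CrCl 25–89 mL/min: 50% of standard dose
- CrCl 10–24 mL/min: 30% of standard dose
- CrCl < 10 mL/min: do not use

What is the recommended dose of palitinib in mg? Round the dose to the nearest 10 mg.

200 mg

SCr = 160 / 88.4 = 1.81 mg/dL
CrCl = (140 − 74) × 102 / (72 × 1.81) × 0.85 = 6732.0 / 130.32 × 0.85 ≈ 43.9 mL/min
CrCl ≈ 44 mL/min → bracket 25–89 mL/min.
50% of 400 mg = 200 mg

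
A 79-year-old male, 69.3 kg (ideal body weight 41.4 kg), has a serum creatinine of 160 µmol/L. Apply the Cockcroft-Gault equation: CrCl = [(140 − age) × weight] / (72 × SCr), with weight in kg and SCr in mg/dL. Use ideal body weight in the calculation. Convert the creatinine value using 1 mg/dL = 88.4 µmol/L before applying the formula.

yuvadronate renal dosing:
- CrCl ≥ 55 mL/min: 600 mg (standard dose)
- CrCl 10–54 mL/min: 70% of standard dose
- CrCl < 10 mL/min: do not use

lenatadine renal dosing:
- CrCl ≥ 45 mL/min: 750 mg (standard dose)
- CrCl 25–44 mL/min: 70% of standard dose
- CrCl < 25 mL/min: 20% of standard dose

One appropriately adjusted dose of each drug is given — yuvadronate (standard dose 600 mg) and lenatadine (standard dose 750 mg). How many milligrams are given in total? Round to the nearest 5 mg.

570 mg

SCr = 160 / 88.4 = 1.81 mg/dL
CrCl = (140 − 79) × 41.4 / (72 × 1.81) = 2525.4 / 130.32 ≈ 19.4 mL/min
CrCl ≈ 19 mL/min.
yuvadronate: 10–54 mL/min → 70% of 600 mg = 420 mg.
lenatadine: < 25 mL/min → 20% of 750 mg = 150 mg.
Total = 420 + 150 = 570 mg.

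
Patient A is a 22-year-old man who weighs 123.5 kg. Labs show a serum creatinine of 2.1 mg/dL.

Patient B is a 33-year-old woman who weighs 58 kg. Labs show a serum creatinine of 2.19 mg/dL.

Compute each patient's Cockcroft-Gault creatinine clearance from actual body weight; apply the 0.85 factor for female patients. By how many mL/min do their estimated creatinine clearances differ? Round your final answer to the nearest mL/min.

63 mL/min

Patient A: CrCl = (140 − 22) × 123.5 / (72 × 2.1) = 14573.0 / 151.20 ≈ 96.4 mL/min
Patient B: CrCl = (140 − 33) × 58 / (72 × 2.19) × 0.85 = 6206.0 / 157.68 × 0.85 ≈ 33.5 mL/min
|96.4 − 33.5| = 62.9 mL/min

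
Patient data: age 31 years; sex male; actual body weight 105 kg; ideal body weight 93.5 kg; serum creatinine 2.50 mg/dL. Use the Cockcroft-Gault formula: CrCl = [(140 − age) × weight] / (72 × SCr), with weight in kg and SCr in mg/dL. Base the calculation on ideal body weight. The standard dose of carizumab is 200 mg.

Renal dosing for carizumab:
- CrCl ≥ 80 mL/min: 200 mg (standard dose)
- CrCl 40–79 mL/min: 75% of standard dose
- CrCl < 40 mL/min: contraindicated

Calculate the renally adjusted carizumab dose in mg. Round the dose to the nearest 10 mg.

150 mg

CrCl = (140 − 31) × 93.5 / (72 × 2.5) = 10191.5 / 180.00 ≈ 56.6 mL/min
CrCl ≈ 57 mL/min → bracket 40–79 mL/min.
75% of 200 mg = 150 mg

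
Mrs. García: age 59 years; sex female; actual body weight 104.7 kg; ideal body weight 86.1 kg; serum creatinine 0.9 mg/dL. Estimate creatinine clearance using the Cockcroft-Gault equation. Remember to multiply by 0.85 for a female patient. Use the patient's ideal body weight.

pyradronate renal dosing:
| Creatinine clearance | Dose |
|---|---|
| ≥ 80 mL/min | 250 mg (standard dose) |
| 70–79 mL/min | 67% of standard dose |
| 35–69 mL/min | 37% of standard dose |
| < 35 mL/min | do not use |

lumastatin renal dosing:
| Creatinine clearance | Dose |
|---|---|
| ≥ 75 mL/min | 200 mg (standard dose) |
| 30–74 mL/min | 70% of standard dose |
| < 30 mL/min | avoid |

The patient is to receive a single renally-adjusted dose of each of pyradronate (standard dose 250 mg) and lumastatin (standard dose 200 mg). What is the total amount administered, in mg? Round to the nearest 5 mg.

CrCl = (140 − 59) × 86.1 / (72 × 0.9) × 0.85 = 6974.1 / 64.80 × 0.85 ≈ 91.5 mL/min
CrCl ≈ 91 mL/min.
pyradronate: ≥ 80 mL/min → 100% of 250 mg = 250 mg.
lumastatin: ≥ 75 mL/min → 100% of 200 mg = 200 mg.
Total = 250 + 200 = 450 mg.

450 mg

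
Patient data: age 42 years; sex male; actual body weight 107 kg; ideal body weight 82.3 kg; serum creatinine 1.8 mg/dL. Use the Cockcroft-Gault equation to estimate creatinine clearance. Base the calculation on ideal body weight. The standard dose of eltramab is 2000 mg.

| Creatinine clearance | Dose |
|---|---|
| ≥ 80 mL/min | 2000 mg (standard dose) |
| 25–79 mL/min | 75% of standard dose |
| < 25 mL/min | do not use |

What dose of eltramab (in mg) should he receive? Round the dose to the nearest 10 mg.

CrCl = (140 − 42) × 82.3 / (72 × 1.8) = 8065.4 / 129.60 ≈ 62.2 mL/min
CrCl ≈ 62 mL/min → bracket 25–79 mL/min.
75% of 2000 mg = 1500 mg

1500 mg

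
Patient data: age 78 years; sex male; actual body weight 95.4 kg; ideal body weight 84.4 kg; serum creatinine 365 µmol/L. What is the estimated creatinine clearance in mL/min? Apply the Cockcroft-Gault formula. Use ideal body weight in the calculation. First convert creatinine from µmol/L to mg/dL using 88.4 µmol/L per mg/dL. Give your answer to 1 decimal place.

SCr = 365 / 88.4 = 4.129 mg/dL
CrCl = (140 − 78) × 84.4 / (72 × 4.129) = 5232.8 / 297.29 ≈ 17.6 mL/min

17.6 mL/min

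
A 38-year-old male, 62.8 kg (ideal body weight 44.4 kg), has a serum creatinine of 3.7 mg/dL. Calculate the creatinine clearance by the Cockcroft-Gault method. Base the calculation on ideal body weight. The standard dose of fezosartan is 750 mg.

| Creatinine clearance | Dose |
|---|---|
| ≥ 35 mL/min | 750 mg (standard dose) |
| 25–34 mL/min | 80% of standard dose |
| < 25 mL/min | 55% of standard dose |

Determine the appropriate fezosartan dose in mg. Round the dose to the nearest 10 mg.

CrCl = (140 − 38) × 44.4 / (72 × 3.7) = 4528.8 / 266.40 ≈ 17.0 mL/min
CrCl ≈ 17 mL/min → bracket < 25 mL/min.
55% of 750 mg = 412.5 mg → 410 mg

410 mg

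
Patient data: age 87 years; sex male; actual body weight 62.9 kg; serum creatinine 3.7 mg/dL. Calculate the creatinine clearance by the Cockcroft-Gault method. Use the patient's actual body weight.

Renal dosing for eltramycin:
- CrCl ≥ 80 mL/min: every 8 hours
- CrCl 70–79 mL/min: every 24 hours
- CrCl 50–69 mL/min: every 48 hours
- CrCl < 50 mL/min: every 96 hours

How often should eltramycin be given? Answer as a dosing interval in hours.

CrCl = (140 − 87) × 62.9 / (72 × 3.7) = 3333.7 / 266.40 ≈ 12.5 mL/min
CrCl ≈ 13 mL/min → bracket < 50 mL/min → every 96 hours.

every 96 hours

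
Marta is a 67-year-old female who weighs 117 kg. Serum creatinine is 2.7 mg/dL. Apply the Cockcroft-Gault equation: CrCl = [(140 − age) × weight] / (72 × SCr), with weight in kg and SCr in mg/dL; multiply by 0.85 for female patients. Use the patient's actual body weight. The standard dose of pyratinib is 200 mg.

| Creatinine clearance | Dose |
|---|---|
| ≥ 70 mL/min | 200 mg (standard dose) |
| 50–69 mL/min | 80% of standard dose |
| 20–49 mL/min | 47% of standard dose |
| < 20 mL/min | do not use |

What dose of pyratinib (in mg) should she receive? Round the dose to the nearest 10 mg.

90 mg

CrCl = (140 − 67) × 117 / (72 × 2.7) × 0.85 = 8541.0 / 194.40 × 0.85 ≈ 37.3 mL/min
CrCl ≈ 37 mL/min → bracket 20–49 mL/min.
47% of 200 mg = 94 mg → 90 mg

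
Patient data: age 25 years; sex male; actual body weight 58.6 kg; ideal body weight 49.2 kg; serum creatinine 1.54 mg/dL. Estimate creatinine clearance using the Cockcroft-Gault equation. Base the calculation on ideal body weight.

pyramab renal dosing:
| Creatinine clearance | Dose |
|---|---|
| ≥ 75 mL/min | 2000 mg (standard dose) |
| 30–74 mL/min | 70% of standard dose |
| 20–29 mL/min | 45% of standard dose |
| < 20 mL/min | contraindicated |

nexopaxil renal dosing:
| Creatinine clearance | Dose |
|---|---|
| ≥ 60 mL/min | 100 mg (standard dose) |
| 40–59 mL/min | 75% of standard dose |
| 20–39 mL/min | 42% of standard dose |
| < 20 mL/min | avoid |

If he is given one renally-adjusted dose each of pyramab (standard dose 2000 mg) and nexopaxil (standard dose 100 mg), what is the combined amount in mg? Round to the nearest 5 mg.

CrCl = (140 − 25) × 49.2 / (72 × 1.54) = 5658.0 / 110.88 ≈ 51.0 mL/min
CrCl ≈ 51 mL/min.
pyramab: 30–74 mL/min → 70% of 2000 mg = 1400 mg.
nexopaxil: 40–59 mL/min → 75% of 100 mg = 75 mg.
Total = 1400 + 75 = 1475 mg.

1475 mg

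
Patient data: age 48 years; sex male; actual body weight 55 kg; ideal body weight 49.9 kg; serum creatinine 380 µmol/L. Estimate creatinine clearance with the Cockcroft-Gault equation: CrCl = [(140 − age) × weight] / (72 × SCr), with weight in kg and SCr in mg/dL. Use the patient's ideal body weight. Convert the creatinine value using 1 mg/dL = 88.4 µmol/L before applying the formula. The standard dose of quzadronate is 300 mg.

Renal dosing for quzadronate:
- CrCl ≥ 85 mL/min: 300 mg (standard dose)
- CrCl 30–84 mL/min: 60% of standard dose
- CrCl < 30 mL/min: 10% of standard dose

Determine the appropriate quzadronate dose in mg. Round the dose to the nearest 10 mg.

30 mg

SCr = 380 / 88.4 = 4.299 mg/dL
CrCl = (140 − 48) × 49.9 / (72 × 4.299) = 4590.8 / 309.53 ≈ 14.8 mL/min
CrCl ≈ 15 mL/min → bracket < 30 mL/min.
10% of 300 mg = 30 mg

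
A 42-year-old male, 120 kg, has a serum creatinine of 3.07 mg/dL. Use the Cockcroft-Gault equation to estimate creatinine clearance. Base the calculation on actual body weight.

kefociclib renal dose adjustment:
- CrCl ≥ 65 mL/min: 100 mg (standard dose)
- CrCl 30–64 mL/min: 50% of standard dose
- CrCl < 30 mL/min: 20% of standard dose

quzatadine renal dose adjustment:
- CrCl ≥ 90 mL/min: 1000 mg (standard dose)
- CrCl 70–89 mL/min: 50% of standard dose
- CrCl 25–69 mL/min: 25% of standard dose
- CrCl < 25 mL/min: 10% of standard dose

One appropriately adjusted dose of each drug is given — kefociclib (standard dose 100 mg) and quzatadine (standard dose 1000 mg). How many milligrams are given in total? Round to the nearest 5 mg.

CrCl = (140 − 42) × 120 / (72 × 3.07) = 11760.0 / 221.04 ≈ 53.2 mL/min
CrCl ≈ 53 mL/min.
kefociclib: 30–64 mL/min → 50% of 100 mg = 50 mg.
quzatadine: 25–69 mL/min → 25% of 1000 mg = 250 mg.
Total = 50 + 250 = 300 mg.

300 mg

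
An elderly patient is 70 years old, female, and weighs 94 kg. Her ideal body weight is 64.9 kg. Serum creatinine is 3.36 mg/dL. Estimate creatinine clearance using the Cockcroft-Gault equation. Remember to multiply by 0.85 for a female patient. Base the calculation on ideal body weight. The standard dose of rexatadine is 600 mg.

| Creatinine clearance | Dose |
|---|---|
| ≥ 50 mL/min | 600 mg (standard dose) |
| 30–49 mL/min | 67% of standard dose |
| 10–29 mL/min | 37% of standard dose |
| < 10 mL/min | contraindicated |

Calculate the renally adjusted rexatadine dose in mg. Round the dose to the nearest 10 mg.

220 mg

CrCl = (140 − 70) × 64.9 / (72 × 3.36) × 0.85 = 4543.0 / 241.92 × 0.85 ≈ 16.0 mL/min
CrCl ≈ 16 mL/min → bracket 10–29 mL/min.
37% of 600 mg = 222 mg → 220 mg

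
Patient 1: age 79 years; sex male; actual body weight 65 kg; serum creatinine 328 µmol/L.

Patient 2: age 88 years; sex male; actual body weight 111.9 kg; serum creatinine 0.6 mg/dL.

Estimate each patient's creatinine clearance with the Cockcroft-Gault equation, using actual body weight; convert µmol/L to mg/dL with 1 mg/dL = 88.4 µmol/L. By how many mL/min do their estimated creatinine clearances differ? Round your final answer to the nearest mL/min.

120 mL/min

Patient 1: SCr = 328 / 88.4 = 3.71 mg/dL
Patient 1: CrCl = (140 − 79) × 65 / (72 × 3.71) = 3965.0 / 267.12 ≈ 14.8 mL/min
Patient 2: CrCl = (140 − 88) × 111.9 / (72 × 0.6) = 5818.8 / 43.20 ≈ 134.7 mL/min
|14.8 − 134.7| = 119.9 mL/min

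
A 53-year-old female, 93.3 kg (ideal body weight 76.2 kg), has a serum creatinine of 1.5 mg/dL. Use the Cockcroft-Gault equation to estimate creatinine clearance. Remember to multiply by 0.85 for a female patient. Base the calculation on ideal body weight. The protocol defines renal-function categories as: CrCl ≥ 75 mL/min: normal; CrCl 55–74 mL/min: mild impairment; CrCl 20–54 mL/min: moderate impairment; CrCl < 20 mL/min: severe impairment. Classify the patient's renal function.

moderate impairment

CrCl = (140 − 53) × 76.2 / (72 × 1.5) × 0.85 = 6629.4 / 108.00 × 0.85 ≈ 52.2 mL/min
52 mL/min falls in the 'moderate impairment' range.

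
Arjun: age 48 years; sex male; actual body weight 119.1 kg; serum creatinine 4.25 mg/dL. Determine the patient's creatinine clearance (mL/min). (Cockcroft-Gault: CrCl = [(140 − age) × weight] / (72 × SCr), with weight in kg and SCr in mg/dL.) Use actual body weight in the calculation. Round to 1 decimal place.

CrCl = (140 − 48) × 119.1 / (72 × 4.25) = 10957.2 / 306.00 ≈ 35.8 mL/min

35.8 mL/min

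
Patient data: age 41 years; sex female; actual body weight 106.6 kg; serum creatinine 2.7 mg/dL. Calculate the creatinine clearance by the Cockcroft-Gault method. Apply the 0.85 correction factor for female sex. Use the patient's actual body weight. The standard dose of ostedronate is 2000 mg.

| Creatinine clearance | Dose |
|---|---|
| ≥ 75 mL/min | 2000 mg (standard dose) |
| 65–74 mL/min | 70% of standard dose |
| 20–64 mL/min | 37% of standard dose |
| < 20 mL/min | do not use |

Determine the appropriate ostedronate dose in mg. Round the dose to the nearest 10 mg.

740 mg

CrCl = (140 − 41) × 106.6 / (72 × 2.7) × 0.85 = 10553.4 / 194.40 × 0.85 ≈ 46.1 mL/min
CrCl ≈ 46 mL/min → bracket 20–64 mL/min.
37% of 2000 mg = 740 mg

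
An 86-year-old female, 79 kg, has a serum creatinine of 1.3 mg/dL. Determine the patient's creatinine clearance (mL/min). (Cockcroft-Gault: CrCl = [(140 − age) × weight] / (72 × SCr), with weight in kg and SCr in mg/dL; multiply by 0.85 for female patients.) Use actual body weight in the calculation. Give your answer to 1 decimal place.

CrCl = (140 − 86) × 79 / (72 × 1.3) × 0.85 = 4266.0 / 93.60 × 0.85 ≈ 38.7 mL/min

38.7 mL/min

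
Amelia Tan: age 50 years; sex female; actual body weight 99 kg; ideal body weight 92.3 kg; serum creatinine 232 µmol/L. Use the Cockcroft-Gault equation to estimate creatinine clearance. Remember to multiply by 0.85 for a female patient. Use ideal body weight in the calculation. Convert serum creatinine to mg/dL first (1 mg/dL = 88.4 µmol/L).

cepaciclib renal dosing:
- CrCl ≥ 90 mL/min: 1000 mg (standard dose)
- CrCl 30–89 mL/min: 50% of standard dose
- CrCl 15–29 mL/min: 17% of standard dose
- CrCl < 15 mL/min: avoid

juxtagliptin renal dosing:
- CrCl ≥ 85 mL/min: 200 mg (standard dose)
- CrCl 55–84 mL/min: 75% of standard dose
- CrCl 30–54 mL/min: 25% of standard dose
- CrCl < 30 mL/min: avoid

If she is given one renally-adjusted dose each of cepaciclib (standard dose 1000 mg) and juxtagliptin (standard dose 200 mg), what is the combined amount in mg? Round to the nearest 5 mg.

550 mg

SCr = 232 / 88.4 = 2.624 mg/dL
CrCl = (140 − 50) × 92.3 / (72 × 2.624) × 0.85 = 8307.0 / 188.93 × 0.85 ≈ 37.4 mL/min
CrCl ≈ 37 mL/min.
cepaciclib: 30–89 mL/min → 50% of 1000 mg = 500 mg.
juxtagliptin: 30–54 mL/min → 25% of 200 mg = 50 mg.
Total = 500 + 50 = 550 mg.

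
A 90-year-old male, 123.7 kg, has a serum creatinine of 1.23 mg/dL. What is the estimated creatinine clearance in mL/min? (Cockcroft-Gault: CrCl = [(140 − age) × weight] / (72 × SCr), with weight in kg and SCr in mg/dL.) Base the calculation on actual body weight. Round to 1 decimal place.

CrCl = (140 − 90) × 123.7 / (72 × 1.23) = 6185.0 / 88.56 ≈ 69.8 mL/min

69.8 mL/min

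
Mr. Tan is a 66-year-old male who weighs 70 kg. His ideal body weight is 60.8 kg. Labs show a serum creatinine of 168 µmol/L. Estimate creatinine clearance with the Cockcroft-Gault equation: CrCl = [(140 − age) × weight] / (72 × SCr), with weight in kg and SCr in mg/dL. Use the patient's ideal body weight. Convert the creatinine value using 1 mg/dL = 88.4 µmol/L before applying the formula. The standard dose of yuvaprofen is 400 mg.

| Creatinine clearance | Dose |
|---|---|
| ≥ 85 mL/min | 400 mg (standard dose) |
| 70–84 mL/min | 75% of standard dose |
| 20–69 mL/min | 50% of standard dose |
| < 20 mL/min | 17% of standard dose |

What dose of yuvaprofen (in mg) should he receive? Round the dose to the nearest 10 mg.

200 mg

SCr = 168 / 88.4 = 1.9 mg/dL
CrCl = (140 − 66) × 60.8 / (72 × 1.9) = 4499.2 / 136.80 ≈ 32.9 mL/min
CrCl ≈ 33 mL/min → bracket 20–69 mL/min.
50% of 400 mg = 200 mg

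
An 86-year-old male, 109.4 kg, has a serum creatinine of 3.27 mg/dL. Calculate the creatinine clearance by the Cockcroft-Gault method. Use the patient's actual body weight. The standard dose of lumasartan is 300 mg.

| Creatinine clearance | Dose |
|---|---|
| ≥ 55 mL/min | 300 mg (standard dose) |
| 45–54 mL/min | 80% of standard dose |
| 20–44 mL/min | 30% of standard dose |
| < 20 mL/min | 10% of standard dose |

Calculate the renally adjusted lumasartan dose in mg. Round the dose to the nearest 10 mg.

90 mg

CrCl = (140 − 86) × 109.4 / (72 × 3.27) = 5907.6 / 235.44 ≈ 25.1 mL/min
CrCl ≈ 25 mL/min → bracket 20–44 mL/min.
30% of 300 mg = 90 mg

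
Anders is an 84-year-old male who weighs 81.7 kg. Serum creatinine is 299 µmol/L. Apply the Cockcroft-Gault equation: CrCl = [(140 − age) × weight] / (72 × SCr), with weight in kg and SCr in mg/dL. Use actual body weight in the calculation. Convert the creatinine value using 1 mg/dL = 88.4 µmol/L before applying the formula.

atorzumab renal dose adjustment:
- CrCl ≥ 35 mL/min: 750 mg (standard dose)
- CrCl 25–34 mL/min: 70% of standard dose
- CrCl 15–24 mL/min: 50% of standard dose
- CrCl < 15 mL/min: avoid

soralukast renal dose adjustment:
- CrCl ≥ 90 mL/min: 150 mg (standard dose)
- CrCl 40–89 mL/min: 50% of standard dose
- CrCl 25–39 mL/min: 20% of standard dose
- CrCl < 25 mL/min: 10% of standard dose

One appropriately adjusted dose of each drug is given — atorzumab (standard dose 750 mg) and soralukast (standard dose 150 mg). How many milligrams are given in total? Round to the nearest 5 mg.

390 mg

SCr = 299 / 88.4 = 3.382 mg/dL
CrCl = (140 − 84) × 81.7 / (72 × 3.382) = 4575.2 / 243.50 ≈ 18.8 mL/min
CrCl ≈ 19 mL/min.
atorzumab: 15–24 mL/min → 50% of 750 mg = 375 mg.
soralukast: < 25 mL/min → 10% of 150 mg = 15 mg.
Total = 375 + 15 = 390 mg.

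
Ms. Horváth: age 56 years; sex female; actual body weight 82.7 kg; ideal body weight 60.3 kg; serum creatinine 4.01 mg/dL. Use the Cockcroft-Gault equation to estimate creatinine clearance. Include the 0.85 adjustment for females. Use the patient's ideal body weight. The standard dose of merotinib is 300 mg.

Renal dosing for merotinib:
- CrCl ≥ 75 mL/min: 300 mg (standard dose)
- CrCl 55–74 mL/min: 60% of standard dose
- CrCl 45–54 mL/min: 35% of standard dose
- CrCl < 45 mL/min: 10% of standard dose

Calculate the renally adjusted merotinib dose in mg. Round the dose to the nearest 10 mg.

CrCl = (140 − 56) × 60.3 / (72 × 4.01) × 0.85 = 5065.2 / 288.72 × 0.85 ≈ 14.9 mL/min
CrCl ≈ 15 mL/min → bracket < 45 mL/min.
10% of 300 mg = 30 mg

30 mg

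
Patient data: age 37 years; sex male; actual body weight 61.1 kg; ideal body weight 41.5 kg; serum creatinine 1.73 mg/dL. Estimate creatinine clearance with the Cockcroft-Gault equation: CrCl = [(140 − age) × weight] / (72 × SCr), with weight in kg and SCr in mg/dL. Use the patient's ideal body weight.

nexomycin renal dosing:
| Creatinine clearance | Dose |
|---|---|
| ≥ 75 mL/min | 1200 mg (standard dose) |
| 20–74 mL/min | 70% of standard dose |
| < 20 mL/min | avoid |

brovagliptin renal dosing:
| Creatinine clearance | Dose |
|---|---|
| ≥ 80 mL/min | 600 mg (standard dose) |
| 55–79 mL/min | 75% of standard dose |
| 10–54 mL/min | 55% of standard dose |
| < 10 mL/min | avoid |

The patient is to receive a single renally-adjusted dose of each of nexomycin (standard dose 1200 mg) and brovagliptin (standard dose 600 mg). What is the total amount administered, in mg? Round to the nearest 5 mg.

CrCl = (140 − 37) × 41.5 / (72 × 1.73) = 4274.5 / 124.56 ≈ 34.3 mL/min
CrCl ≈ 34 mL/min.
nexomycin: 20–74 mL/min → 70% of 1200 mg = 840 mg.
brovagliptin: 10–54 mL/min → 55% of 600 mg = 330 mg.
Total = 840 + 330 = 1170 mg.

1170 mg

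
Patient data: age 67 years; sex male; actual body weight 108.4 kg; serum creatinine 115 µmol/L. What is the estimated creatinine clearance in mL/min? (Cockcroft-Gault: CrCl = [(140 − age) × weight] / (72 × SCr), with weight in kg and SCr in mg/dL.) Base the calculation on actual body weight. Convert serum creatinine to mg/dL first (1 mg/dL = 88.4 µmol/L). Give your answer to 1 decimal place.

84.5 mL/min

SCr = 115 / 88.4 = 1.301 mg/dL
CrCl = (140 − 67) × 108.4 / (72 × 1.301) = 7913.2 / 93.67 ≈ 84.5 mL/min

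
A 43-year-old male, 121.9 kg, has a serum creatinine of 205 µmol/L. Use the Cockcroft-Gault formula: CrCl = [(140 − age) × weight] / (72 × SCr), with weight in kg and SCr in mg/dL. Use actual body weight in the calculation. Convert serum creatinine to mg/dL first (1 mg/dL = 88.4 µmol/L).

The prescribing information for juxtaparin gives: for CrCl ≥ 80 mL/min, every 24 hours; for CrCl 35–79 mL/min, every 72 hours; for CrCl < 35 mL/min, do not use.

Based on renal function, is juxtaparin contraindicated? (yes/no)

SCr = 205 / 88.4 = 2.319 mg/dL
CrCl = (140 − 43) × 121.9 / (72 × 2.319) = 11824.3 / 166.97 ≈ 70.8 mL/min
CrCl ≈ 71 mL/min, which is ≥ 35 mL/min.

no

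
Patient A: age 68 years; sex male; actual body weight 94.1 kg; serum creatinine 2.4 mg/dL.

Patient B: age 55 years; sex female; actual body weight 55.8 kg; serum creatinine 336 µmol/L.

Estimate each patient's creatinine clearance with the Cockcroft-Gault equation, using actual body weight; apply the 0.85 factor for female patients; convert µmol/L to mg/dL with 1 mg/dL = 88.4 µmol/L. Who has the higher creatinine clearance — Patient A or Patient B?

Patient A: CrCl = (140 − 68) × 94.1 / (72 × 2.4) = 6775.2 / 172.80 ≈ 39.2 mL/min
Patient B: SCr = 336 / 88.4 = 3.801 mg/dL
Patient B: CrCl = (140 − 55) × 55.8 / (72 × 3.801) × 0.85 = 4743.0 / 273.67 × 0.85 ≈ 14.7 mL/min
39.2 vs 14.7 mL/min → Patient A is higher.

Patient A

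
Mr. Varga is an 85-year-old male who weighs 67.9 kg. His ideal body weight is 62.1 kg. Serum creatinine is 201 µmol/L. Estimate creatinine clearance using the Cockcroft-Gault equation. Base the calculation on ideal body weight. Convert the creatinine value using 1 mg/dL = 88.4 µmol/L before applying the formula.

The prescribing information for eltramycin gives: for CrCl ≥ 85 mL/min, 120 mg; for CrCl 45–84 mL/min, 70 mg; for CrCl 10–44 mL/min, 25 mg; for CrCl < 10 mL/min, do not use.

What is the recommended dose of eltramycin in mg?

SCr = 201 / 88.4 = 2.274 mg/dL
CrCl = (140 − 85) × 62.1 / (72 × 2.274) = 3415.5 / 163.73 ≈ 20.9 mL/min
CrCl ≈ 21 mL/min → bracket 10–44 mL/min.
Dose for this bracket: 25 mg.

25 mg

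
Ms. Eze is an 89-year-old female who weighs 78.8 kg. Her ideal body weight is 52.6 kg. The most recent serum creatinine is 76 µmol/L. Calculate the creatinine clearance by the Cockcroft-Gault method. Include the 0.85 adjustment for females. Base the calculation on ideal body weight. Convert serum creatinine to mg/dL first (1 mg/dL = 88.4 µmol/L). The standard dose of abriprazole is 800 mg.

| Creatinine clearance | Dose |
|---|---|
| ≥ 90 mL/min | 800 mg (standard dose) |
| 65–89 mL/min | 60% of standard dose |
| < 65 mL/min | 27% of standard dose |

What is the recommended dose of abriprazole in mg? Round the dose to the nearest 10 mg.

220 mg

SCr = 76 / 88.4 = 0.86 mg/dL
CrCl = (140 − 89) × 52.6 / (72 × 0.86) × 0.85 = 2682.6 / 61.92 × 0.85 ≈ 36.8 mL/min
CrCl ≈ 37 mL/min → bracket < 65 mL/min.
27% of 800 mg = 216 mg → 220 mg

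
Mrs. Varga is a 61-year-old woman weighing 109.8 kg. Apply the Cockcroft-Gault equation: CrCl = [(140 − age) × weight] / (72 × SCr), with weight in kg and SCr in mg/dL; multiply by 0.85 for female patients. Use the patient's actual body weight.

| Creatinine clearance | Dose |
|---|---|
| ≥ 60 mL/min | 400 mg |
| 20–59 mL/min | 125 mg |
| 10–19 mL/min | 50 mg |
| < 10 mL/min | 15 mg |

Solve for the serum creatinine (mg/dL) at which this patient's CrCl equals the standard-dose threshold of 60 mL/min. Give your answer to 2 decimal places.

Standard dose requires CrCl ≥ 60 mL/min.
Set (140 − 61) × 109.8 × 0.85 / (72 × SCr) = 60
SCr = (140 − 61) × 109.8 × 0.85 / (72 × 60) = 1.707 mg/dL

1.71 mg/dL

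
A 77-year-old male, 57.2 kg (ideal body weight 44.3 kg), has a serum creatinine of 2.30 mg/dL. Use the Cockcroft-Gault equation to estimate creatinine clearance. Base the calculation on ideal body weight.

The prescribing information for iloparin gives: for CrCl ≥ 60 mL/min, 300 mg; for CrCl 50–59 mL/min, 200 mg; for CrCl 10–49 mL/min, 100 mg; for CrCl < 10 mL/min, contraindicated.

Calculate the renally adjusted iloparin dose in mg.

100 mg

CrCl = (140 − 77) × 44.3 / (72 × 2.3) = 2790.9 / 165.60 ≈ 16.9 mL/min
CrCl ≈ 17 mL/min → bracket 10–49 mL/min.
Dose for this bracket: 100 mg.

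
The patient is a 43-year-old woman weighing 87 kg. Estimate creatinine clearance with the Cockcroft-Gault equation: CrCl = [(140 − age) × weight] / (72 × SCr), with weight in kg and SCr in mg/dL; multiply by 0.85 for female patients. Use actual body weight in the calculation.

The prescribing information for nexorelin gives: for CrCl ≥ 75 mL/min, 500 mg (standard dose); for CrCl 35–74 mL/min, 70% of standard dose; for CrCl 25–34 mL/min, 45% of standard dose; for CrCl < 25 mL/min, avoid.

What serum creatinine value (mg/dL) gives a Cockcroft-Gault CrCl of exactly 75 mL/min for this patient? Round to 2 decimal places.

Standard dose requires CrCl ≥ 75 mL/min.
Set (140 − 43) × 87 × 0.85 / (72 × SCr) = 75
SCr = (140 − 43) × 87 × 0.85 / (72 × 75) = 1.328 mg/dL

1.33 mg/dL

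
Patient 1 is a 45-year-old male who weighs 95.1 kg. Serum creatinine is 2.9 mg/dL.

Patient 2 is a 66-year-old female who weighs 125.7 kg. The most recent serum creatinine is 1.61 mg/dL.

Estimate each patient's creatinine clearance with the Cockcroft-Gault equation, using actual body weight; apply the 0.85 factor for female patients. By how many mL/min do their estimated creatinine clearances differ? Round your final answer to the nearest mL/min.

Patient 1: CrCl = (140 − 45) × 95.1 / (72 × 2.9) = 9034.5 / 208.80 ≈ 43.3 mL/min
Patient 2: CrCl = (140 − 66) × 125.7 / (72 × 1.61) × 0.85 = 9301.8 / 115.92 × 0.85 ≈ 68.2 mL/min
|43.3 − 68.2| = 24.9 mL/min

25 mL/min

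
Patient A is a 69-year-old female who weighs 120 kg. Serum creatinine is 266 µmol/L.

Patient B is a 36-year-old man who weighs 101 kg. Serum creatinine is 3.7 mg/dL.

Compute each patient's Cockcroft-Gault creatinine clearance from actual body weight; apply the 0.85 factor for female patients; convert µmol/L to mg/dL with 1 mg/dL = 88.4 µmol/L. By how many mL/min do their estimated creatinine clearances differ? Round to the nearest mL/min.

6 mL/min

Patient A: SCr = 266 / 88.4 = 3.009 mg/dL
Patient A: CrCl = (140 − 69) × 120 / (72 × 3.009) × 0.85 = 8520.0 / 216.65 × 0.85 ≈ 33.4 mL/min
Patient B: CrCl = (140 − 36) × 101 / (72 × 3.7) = 10504.0 / 266.40 ≈ 39.4 mL/min
|33.4 − 39.4| = 6.0 mL/min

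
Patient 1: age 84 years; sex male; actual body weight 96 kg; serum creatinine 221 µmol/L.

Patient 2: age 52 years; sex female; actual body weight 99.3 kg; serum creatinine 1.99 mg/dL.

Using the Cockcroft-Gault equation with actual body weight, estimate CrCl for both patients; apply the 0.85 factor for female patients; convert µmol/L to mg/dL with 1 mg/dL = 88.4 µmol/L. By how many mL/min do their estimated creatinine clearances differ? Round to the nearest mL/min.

Patient 1: SCr = 221 / 88.4 = 2.5 mg/dL
Patient 1: CrCl = (140 − 84) × 96 / (72 × 2.5) = 5376.0 / 180.00 ≈ 29.9 mL/min
Patient 2: CrCl = (140 − 52) × 99.3 / (72 × 1.99) × 0.85 = 8738.4 / 143.28 × 0.85 ≈ 51.8 mL/min
|29.9 − 51.8| = 21.9 mL/min

22 mL/min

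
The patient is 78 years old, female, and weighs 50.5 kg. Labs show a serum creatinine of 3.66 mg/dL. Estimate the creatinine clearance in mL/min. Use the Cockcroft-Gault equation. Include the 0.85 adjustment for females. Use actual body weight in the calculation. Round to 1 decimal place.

10.1 mL/min

CrCl = (140 − 78) × 50.5 / (72 × 3.66) × 0.85 = 3131.0 / 263.52 × 0.85 ≈ 10.1 mL/min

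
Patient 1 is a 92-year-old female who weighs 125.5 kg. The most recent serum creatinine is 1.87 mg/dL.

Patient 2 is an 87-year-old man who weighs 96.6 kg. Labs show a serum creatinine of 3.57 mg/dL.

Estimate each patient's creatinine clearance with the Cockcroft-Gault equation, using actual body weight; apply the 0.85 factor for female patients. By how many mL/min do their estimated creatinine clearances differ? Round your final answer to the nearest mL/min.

18 mL/min

Patient 1: CrCl = (140 − 92) × 125.5 / (72 × 1.87) × 0.85 = 6024.0 / 134.64 × 0.85 ≈ 38.0 mL/min
Patient 2: CrCl = (140 − 87) × 96.6 / (72 × 3.57) = 5119.8 / 257.04 ≈ 19.9 mL/min
|38.0 − 19.9| = 18.1 mL/min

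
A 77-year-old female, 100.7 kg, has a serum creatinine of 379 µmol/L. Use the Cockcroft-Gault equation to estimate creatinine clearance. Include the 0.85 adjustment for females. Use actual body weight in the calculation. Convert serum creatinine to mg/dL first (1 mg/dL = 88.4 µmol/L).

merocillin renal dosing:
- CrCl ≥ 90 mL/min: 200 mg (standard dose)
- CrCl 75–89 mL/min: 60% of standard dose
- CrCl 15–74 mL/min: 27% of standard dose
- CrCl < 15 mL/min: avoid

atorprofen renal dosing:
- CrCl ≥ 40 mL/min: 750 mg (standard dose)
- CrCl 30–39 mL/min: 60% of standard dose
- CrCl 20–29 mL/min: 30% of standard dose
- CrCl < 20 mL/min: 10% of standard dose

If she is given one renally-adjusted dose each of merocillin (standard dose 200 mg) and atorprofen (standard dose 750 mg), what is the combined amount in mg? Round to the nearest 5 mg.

SCr = 379 / 88.4 = 4.287 mg/dL
CrCl = (140 − 77) × 100.7 / (72 × 4.287) × 0.85 = 6344.1 / 308.66 × 0.85 ≈ 17.5 mL/min
CrCl ≈ 17 mL/min.
merocillin: 15–74 mL/min → 27% of 200 mg = 54 mg.
atorprofen: < 20 mL/min → 10% of 750 mg = 75 mg.
Total = 54 + 75 = 129 mg.

130 mg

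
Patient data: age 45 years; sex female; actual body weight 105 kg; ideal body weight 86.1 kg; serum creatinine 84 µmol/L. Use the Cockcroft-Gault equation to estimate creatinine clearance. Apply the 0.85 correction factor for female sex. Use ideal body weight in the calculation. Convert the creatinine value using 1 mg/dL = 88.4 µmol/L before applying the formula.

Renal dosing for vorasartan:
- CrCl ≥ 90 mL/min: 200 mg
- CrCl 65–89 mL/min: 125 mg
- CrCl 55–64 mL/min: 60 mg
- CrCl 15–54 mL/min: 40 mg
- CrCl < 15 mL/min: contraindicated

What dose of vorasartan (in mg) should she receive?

200 mg

SCr = 84 / 88.4 = 0.95 mg/dL
CrCl = (140 − 45) × 86.1 / (72 × 0.95) × 0.85 = 8179.5 / 68.40 × 0.85 ≈ 101.6 mL/min
CrCl ≈ 102 mL/min → bracket ≥ 90 mL/min.
Dose for this bracket: 200 mg.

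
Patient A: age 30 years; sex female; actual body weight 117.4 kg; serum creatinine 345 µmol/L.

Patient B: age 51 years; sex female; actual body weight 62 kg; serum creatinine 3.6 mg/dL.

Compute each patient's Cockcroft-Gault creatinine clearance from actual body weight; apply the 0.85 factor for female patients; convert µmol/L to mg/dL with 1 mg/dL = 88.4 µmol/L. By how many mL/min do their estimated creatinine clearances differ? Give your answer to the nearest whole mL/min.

Patient A: SCr = 345 / 88.4 = 3.903 mg/dL
Patient A: CrCl = (140 − 30) × 117.4 / (72 × 3.903) × 0.85 = 12914.0 / 281.02 × 0.85 ≈ 39.1 mL/min
Patient B: CrCl = (140 − 51) × 62 / (72 × 3.6) × 0.85 = 5518.0 / 259.20 × 0.85 ≈ 18.1 mL/min
|39.1 − 18.1| = 21.0 mL/min

21 mL/min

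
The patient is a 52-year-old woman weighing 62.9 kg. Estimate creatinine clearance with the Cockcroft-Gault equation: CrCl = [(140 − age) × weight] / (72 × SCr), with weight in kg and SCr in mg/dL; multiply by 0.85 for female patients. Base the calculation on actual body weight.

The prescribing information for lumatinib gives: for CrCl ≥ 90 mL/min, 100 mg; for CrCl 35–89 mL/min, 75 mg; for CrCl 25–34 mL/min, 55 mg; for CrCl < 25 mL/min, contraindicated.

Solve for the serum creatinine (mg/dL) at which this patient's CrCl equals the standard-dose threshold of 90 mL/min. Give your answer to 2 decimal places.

0.73 mg/dL

Standard dose requires CrCl ≥ 90 mL/min.
Set (140 − 52) × 62.9 × 0.85 / (72 × SCr) = 90
SCr = (140 − 52) × 62.9 × 0.85 / (72 × 90) = 0.726 mg/dL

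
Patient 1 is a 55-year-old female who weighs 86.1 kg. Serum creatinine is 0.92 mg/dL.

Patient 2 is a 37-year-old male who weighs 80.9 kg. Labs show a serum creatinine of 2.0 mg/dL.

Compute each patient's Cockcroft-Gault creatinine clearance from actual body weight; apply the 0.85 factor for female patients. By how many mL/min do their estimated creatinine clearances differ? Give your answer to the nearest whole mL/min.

36 mL/min

Patient 1: CrCl = (140 − 55) × 86.1 / (72 × 0.92) × 0.85 = 7318.5 / 66.24 × 0.85 ≈ 93.9 mL/min
Patient 2: CrCl = (140 − 37) × 80.9 / (72 × 2) = 8332.7 / 144.00 ≈ 57.9 mL/min
|93.9 − 57.9| = 36.0 mL/min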